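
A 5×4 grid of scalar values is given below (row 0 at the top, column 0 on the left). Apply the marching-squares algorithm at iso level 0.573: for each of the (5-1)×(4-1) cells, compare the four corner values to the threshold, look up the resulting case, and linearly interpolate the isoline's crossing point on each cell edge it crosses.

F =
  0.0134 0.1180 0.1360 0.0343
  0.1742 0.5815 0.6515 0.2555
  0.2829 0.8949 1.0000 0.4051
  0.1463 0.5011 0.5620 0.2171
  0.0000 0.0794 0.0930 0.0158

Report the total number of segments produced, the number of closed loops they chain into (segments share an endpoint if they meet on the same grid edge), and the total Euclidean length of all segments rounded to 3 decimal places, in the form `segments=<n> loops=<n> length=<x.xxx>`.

segments=8 loops=1 length=6.729

cell (0,0): code 0100 → (0.982,1.000)–(1.000,0.979)
cell (0,1): code 1100 → (0.848,2.000)–(0.982,1.000)
cell (0,2): code 1000 → (1.000,2.198)–(0.848,2.000)
cell (1,0): code 0110 → (1.000,0.979)–(2.000,0.474)
cell (1,2): code 1001 → (2.000,2.718)–(1.000,2.198)
cell (2,0): code 0010 → (2.000,0.474)–(2.817,1.000)
cell (2,1): code 0011 → (2.817,1.000)–(2.975,2.000)
cell (2,2): code 0001 → (2.975,2.000)–(2.000,2.718)
total: 8 segments, chained into 1 closed loop(s), length Σ = 6.728880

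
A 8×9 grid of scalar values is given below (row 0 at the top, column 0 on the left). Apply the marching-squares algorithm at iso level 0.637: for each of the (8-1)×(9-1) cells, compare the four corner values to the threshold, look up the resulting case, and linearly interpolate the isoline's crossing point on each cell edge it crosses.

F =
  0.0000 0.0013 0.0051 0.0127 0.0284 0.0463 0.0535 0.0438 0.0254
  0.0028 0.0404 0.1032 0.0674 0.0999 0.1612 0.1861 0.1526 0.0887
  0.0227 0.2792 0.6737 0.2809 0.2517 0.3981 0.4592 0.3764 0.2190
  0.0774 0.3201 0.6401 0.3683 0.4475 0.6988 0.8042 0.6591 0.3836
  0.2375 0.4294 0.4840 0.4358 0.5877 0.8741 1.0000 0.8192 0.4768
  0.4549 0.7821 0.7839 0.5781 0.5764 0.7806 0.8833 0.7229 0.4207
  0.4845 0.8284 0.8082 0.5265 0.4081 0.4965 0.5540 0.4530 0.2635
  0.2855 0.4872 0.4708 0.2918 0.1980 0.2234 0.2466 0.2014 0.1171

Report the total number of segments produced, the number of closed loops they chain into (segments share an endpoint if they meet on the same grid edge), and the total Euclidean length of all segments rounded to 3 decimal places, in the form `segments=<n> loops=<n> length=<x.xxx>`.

segments=26 loops=3 length=19.600

cell (1,1): code 0100 → (1.936,2.000)–(2.000,1.907)
cell (1,2): code 1000 → (2.000,2.093)–(1.936,2.000)
cell (2,1): code 0110 → (2.000,1.907)–(3.000,1.990)
cell (2,2): code 1001 → (3.000,2.011)–(2.000,2.093)
cell (2,4): code 0100 → (2.794,5.000)–(3.000,4.754)
cell (2,5): code 1100 → (2.515,6.000)–(2.794,5.000)
cell (2,6): code 1100 → (2.922,7.000)–(2.515,6.000)
cell (2,7): code 1000 → (3.000,7.080)–(2.922,7.000)
cell (3,1): code 0010 → (3.000,1.990)–(3.020,2.000)
cell (3,2): code 0001 → (3.020,2.000)–(3.000,2.011)
cell (3,4): code 0110 → (3.000,4.754)–(4.000,4.172)
cell (3,7): code 1001 → (4.000,7.532)–(3.000,7.080)
cell (4,0): code 0100 → (4.589,1.000)–(5.000,0.557)
cell (4,1): code 1100 → (4.510,2.000)–(4.589,1.000)
cell (4,2): code 1000 → (5.000,2.714)–(4.510,2.000)
cell (4,4): code 0110 → (4.000,4.172)–(5.000,4.297)
cell (4,7): code 1001 → (5.000,7.284)–(4.000,7.532)
cell (5,0): code 0110 → (5.000,0.557)–(6.000,0.443)
cell (5,2): code 1001 → (6.000,2.608)–(5.000,2.714)
cell (5,4): code 0010 → (5.000,4.297)–(5.505,5.000)
cell (5,5): code 0011 → (5.505,5.000)–(5.748,6.000)
cell (5,6): code 0011 → (5.748,6.000)–(5.318,7.000)
cell (5,7): code 0001 → (5.318,7.000)–(5.000,7.284)
cell (6,0): code 0010 → (6.000,0.443)–(6.561,1.000)
cell (6,1): code 0011 → (6.561,1.000)–(6.507,2.000)
cell (6,2): code 0001 → (6.507,2.000)–(6.000,2.608)
total: 26 segments, chained into 3 closed loop(s), length Σ = 19.600077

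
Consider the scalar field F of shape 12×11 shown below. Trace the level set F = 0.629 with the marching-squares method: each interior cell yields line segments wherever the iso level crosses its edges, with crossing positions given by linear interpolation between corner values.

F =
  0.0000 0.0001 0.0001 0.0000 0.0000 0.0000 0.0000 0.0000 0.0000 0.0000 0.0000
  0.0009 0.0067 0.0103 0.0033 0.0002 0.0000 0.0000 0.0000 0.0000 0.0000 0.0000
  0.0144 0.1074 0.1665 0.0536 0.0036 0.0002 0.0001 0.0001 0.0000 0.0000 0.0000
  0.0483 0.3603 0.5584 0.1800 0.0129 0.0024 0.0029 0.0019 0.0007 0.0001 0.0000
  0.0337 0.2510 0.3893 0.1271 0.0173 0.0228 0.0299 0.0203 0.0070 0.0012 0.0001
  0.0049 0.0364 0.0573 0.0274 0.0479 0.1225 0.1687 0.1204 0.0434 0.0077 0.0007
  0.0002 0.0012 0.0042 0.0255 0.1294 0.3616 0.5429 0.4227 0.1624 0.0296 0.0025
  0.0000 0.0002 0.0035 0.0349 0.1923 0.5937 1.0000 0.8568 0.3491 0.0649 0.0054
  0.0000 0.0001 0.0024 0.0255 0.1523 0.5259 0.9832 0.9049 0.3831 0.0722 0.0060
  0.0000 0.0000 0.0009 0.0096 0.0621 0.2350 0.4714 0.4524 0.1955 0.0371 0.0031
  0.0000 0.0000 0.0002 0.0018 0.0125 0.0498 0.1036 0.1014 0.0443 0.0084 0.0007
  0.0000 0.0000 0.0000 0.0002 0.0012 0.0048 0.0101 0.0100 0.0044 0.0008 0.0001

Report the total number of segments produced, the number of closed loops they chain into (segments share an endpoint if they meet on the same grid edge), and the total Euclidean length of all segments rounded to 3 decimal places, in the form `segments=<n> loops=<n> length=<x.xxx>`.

segments=8 loops=1 length=7.814

cell (6,5): code 0100 → (6.188,6.000)–(7.000,5.087)
cell (6,6): code 1100 → (6.475,7.000)–(6.188,6.000)
cell (6,7): code 1000 → (7.000,7.449)–(6.475,7.000)
cell (7,5): code 0110 → (7.000,5.087)–(8.000,5.225)
cell (7,7): code 1001 → (8.000,7.529)–(7.000,7.449)
cell (8,5): code 0010 → (8.000,5.225)–(8.692,6.000)
cell (8,6): code 0011 → (8.692,6.000)–(8.610,7.000)
cell (8,7): code 0001 → (8.610,7.000)–(8.000,7.529)
total: 8 segments, chained into 1 closed loop(s), length Σ = 7.814351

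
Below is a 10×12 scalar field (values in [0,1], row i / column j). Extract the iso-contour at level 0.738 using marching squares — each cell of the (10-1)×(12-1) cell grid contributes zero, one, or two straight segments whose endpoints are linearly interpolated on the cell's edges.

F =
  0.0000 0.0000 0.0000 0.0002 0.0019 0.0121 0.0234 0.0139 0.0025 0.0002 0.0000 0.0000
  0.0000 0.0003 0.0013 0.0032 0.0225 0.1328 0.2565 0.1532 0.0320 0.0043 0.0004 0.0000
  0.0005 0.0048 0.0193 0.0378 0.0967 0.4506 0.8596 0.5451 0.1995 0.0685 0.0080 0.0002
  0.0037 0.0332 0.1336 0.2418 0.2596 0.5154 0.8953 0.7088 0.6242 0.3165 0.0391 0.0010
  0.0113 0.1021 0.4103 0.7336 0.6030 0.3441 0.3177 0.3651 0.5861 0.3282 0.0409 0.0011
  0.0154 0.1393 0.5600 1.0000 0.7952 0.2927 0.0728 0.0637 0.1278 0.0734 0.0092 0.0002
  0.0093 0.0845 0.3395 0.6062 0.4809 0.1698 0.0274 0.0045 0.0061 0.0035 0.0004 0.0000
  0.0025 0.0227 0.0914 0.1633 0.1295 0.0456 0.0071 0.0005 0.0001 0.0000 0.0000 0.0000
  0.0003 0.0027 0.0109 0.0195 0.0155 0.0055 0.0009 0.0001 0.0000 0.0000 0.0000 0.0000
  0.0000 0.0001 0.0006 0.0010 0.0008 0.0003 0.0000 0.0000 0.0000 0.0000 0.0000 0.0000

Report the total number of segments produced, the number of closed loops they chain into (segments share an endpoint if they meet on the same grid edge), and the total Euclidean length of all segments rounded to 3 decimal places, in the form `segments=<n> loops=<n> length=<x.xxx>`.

segments=12 loops=2 length=9.183

cell (1,5): code 0100 → (1.798,6.000)–(2.000,5.703)
cell (1,6): code 1000 → (2.000,6.387)–(1.798,6.000)
cell (2,5): code 0110 → (2.000,5.703)–(3.000,5.586)
cell (2,6): code 1001 → (3.000,6.843)–(2.000,6.387)
cell (3,5): code 0010 → (3.000,5.586)–(3.272,6.000)
cell (3,6): code 0001 → (3.272,6.000)–(3.000,6.843)
cell (4,2): code 0100 → (4.017,3.000)–(5.000,2.405)
cell (4,3): code 1100 → (4.702,4.000)–(4.017,3.000)
cell (4,4): code 1000 → (5.000,4.114)–(4.702,4.000)
cell (5,2): code 0010 → (5.000,2.405)–(5.665,3.000)
cell (5,3): code 0011 → (5.665,3.000)–(5.182,4.000)
cell (5,4): code 0001 → (5.182,4.000)–(5.000,4.114)
total: 12 segments, chained into 2 closed loop(s), length Σ = 9.182507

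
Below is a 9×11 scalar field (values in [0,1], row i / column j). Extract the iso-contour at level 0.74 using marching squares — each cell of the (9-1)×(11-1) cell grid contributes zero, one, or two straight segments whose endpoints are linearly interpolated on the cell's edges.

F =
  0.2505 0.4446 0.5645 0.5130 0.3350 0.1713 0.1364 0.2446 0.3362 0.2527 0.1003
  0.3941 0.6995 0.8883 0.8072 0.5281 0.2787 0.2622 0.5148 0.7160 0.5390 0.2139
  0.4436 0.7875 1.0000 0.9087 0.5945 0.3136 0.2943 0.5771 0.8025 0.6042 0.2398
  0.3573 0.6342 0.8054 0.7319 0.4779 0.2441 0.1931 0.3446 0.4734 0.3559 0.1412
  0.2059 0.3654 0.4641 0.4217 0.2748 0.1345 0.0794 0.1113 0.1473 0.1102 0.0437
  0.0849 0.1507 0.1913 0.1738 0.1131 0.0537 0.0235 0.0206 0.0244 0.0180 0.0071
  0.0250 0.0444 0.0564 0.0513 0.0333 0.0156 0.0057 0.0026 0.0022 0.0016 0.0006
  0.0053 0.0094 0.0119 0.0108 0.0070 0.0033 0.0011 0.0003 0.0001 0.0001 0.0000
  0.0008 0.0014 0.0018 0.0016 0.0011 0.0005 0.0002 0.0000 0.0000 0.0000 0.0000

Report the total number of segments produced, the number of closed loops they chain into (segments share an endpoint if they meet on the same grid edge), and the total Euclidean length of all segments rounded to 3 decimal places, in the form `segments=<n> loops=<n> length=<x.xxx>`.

segments=16 loops=2 length=10.459

cell (0,1): code 0100 → (0.542,2.000)–(1.000,1.215)
cell (0,2): code 1100 → (0.772,3.000)–(0.542,2.000)
cell (0,3): code 1000 → (1.000,3.241)–(0.772,3.000)
cell (1,0): code 0100 → (1.460,1.000)–(2.000,0.862)
cell (1,1): code 1110 → (1.000,1.215)–(1.460,1.000)
cell (1,3): code 1001 → (2.000,3.537)–(1.000,3.241)
cell (1,7): code 0100 → (1.277,8.000)–(2.000,7.723)
cell (1,8): code 1000 → (2.000,8.315)–(1.277,8.000)
cell (2,0): code 0010 → (2.000,0.862)–(2.310,1.000)
cell (2,1): code 0111 → (2.310,1.000)–(3.000,1.618)
cell (2,2): code 1011 → (3.000,2.890)–(2.954,3.000)
cell (2,3): code 0001 → (2.954,3.000)–(2.000,3.537)
cell (2,7): code 0010 → (2.000,7.723)–(2.190,8.000)
cell (2,8): code 0001 → (2.190,8.000)–(2.000,8.315)
cell (3,1): code 0010 → (3.000,1.618)–(3.192,2.000)
cell (3,2): code 0001 → (3.192,2.000)–(3.000,2.890)
total: 16 segments, chained into 2 closed loop(s), length Σ = 10.458727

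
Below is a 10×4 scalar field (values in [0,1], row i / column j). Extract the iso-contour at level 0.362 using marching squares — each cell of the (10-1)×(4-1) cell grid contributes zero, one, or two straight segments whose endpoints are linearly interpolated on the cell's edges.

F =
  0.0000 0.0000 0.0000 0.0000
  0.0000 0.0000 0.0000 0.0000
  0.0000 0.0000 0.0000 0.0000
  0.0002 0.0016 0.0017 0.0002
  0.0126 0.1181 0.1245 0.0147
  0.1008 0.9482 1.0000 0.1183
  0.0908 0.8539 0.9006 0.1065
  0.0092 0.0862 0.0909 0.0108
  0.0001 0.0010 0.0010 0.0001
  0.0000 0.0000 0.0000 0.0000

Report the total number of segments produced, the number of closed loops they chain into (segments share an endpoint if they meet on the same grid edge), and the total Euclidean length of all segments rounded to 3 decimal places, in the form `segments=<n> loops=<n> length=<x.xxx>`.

cell (4,0): code 0100 → (4.294,1.000)–(5.000,0.308)
cell (4,1): code 1100 → (4.271,2.000)–(4.294,1.000)
cell (4,2): code 1000 → (5.000,2.724)–(4.271,2.000)
cell (5,0): code 0110 → (5.000,0.308)–(6.000,0.355)
cell (5,2): code 1001 → (6.000,2.678)–(5.000,2.724)
cell (6,0): code 0010 → (6.000,0.355)–(6.641,1.000)
cell (6,1): code 0011 → (6.641,1.000)–(6.665,2.000)
cell (6,2): code 0001 → (6.665,2.000)–(6.000,2.678)
total: 8 segments, chained into 1 closed loop(s), length Σ = 7.877081

segments=8 loops=1 length=7.877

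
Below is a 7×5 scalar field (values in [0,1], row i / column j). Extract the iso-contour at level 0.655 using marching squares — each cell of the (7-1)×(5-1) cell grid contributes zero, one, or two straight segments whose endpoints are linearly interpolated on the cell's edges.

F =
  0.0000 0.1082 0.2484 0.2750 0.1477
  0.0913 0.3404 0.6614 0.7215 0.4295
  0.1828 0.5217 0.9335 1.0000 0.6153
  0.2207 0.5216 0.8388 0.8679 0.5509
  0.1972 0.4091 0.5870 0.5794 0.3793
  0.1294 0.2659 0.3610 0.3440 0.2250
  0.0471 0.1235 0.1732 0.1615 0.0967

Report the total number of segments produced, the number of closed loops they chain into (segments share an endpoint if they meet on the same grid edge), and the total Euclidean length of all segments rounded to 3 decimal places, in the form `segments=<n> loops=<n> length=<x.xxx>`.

cell (0,1): code 0100 → (0.985,2.000)–(1.000,1.980)
cell (0,2): code 1100 → (0.851,3.000)–(0.985,2.000)
cell (0,3): code 1000 → (1.000,3.228)–(0.851,3.000)
cell (1,1): code 0110 → (1.000,1.980)–(2.000,1.324)
cell (1,3): code 1001 → (2.000,3.897)–(1.000,3.228)
cell (2,1): code 0110 → (2.000,1.324)–(3.000,1.421)
cell (2,3): code 1001 → (3.000,3.672)–(2.000,3.897)
cell (3,1): code 0010 → (3.000,1.421)–(3.730,2.000)
cell (3,2): code 0011 → (3.730,2.000)–(3.738,3.000)
cell (3,3): code 0001 → (3.738,3.000)–(3.000,3.672)
total: 10 segments, chained into 1 closed loop(s), length Σ = 8.665122

segments=10 loops=1 length=8.665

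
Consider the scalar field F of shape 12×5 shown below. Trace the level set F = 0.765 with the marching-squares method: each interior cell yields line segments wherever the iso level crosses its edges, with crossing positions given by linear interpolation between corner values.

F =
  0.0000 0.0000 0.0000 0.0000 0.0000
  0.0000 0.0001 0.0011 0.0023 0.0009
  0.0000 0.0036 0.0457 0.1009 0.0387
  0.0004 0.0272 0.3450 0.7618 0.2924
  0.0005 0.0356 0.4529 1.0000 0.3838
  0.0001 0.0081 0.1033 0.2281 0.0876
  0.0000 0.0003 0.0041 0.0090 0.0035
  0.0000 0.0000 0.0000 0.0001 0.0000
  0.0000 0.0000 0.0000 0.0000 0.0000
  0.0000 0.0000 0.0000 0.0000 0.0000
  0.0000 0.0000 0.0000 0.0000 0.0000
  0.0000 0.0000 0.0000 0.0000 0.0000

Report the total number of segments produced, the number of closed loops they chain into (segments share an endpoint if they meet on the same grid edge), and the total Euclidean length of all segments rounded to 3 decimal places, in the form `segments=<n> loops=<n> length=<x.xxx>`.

segments=4 loops=1 length=3.148

cell (3,2): code 0100 → (3.013,3.000)–(4.000,2.570)
cell (3,3): code 1000 → (4.000,3.381)–(3.013,3.000)
cell (4,2): code 0010 → (4.000,2.570)–(4.304,3.000)
cell (4,3): code 0001 → (4.304,3.000)–(4.000,3.381)
total: 4 segments, chained into 1 closed loop(s), length Σ = 3.148201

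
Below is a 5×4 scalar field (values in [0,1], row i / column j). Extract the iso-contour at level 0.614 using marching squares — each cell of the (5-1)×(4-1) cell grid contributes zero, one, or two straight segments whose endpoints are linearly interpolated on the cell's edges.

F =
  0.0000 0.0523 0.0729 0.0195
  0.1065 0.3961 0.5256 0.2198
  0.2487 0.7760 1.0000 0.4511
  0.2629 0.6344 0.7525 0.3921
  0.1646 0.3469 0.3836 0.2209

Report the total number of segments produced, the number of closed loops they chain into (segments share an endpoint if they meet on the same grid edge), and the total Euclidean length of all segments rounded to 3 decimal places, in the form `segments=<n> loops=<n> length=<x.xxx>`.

cell (1,0): code 0100 → (1.574,1.000)–(2.000,0.693)
cell (1,1): code 1100 → (1.186,2.000)–(1.574,1.000)
cell (1,2): code 1000 → (2.000,2.703)–(1.186,2.000)
cell (2,0): code 0110 → (2.000,0.693)–(3.000,0.945)
cell (2,2): code 1001 → (3.000,2.384)–(2.000,2.703)
cell (3,0): code 0010 → (3.000,0.945)–(3.071,1.000)
cell (3,1): code 0011 → (3.071,1.000)–(3.375,2.000)
cell (3,2): code 0001 → (3.375,2.000)–(3.000,2.384)
total: 8 segments, chained into 1 closed loop(s), length Σ = 6.426637

segments=8 loops=1 length=6.427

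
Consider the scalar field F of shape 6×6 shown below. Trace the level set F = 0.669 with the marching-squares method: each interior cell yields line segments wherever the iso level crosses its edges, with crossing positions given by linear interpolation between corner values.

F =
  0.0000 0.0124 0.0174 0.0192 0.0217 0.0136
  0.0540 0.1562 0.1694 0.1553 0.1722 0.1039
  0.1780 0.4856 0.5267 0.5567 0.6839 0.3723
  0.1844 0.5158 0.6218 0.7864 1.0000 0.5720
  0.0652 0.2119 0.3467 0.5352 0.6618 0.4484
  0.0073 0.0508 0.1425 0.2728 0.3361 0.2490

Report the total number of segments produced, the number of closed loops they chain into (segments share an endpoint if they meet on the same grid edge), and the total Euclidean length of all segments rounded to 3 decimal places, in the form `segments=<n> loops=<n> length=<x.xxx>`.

segments=8 loops=1 length=6.522

cell (1,3): code 0100 → (1.971,4.000)–(2.000,3.883)
cell (1,4): code 1000 → (2.000,4.048)–(1.971,4.000)
cell (2,2): code 0100 → (2.489,3.000)–(3.000,2.287)
cell (2,3): code 1110 → (2.000,3.883)–(2.489,3.000)
cell (2,4): code 1001 → (3.000,4.773)–(2.000,4.048)
cell (3,2): code 0010 → (3.000,2.287)–(3.467,3.000)
cell (3,3): code 0011 → (3.467,3.000)–(3.979,4.000)
cell (3,4): code 0001 → (3.979,4.000)–(3.000,4.773)
total: 8 segments, chained into 1 closed loop(s), length Σ = 6.522093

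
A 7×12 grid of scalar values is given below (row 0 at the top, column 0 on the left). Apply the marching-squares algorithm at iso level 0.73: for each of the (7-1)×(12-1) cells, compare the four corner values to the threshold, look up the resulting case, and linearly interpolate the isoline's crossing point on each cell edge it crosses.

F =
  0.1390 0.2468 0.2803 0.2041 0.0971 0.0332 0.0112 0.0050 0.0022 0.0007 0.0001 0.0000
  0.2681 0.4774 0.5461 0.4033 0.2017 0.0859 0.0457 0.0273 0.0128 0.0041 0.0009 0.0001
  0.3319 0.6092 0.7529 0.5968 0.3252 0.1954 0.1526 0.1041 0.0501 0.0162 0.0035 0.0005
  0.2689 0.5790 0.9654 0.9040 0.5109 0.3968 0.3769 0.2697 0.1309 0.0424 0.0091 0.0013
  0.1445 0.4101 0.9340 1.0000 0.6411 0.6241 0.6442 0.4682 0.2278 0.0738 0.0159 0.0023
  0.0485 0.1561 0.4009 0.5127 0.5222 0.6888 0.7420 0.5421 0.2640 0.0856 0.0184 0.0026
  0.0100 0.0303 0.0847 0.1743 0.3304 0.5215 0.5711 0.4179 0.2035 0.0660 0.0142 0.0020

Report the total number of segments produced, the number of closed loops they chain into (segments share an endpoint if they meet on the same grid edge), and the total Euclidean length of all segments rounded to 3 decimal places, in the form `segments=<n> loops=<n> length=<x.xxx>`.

segments=14 loops=2 length=8.438

cell (1,1): code 0100 → (1.889,2.000)–(2.000,1.841)
cell (1,2): code 1000 → (2.000,2.147)–(1.889,2.000)
cell (2,1): code 0110 → (2.000,1.841)–(3.000,1.391)
cell (2,2): code 1101 → (2.434,3.000)–(2.000,2.147)
cell (2,3): code 1000 → (3.000,3.443)–(2.434,3.000)
cell (3,1): code 0110 → (3.000,1.391)–(4.000,1.611)
cell (3,3): code 1001 → (4.000,3.752)–(3.000,3.443)
cell (4,1): code 0010 → (4.000,1.611)–(4.383,2.000)
cell (4,2): code 0011 → (4.383,2.000)–(4.554,3.000)
cell (4,3): code 0001 → (4.554,3.000)–(4.000,3.752)
cell (4,5): code 0100 → (4.877,6.000)–(5.000,5.774)
cell (4,6): code 1000 → (5.000,6.060)–(4.877,6.000)
cell (5,5): code 0010 → (5.000,5.774)–(5.070,6.000)
cell (5,6): code 0001 → (5.070,6.000)–(5.000,6.060)
total: 14 segments, chained into 2 closed loop(s), length Σ = 8.437941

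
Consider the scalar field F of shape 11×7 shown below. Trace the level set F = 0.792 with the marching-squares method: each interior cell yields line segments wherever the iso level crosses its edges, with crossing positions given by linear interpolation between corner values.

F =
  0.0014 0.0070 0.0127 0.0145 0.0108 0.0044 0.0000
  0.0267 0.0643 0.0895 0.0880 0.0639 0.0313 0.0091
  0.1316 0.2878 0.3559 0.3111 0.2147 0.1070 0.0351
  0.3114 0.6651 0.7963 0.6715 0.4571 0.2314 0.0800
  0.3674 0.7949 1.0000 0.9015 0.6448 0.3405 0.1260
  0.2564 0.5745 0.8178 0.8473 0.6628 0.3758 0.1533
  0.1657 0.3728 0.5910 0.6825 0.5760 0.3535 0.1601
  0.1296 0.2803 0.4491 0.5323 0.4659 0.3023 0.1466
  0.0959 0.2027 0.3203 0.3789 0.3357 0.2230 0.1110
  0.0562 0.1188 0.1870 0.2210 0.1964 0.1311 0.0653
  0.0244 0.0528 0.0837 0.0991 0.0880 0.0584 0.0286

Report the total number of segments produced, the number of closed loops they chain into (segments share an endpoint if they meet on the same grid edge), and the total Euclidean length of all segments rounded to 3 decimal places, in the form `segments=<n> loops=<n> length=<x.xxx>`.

cell (2,1): code 0100 → (2.990,2.000)–(3.000,1.967)
cell (2,2): code 1000 → (3.000,2.034)–(2.990,2.000)
cell (3,0): code 0100 → (3.978,1.000)–(4.000,0.993)
cell (3,1): code 1110 → (3.000,1.967)–(3.978,1.000)
cell (3,2): code 1101 → (3.524,3.000)–(3.000,2.034)
cell (3,3): code 1000 → (4.000,3.427)–(3.524,3.000)
cell (4,0): code 0010 → (4.000,0.993)–(4.013,1.000)
cell (4,1): code 0111 → (4.013,1.000)–(5.000,1.894)
cell (4,3): code 1001 → (5.000,3.300)–(4.000,3.427)
cell (5,1): code 0010 → (5.000,1.894)–(5.114,2.000)
cell (5,2): code 0011 → (5.114,2.000)–(5.336,3.000)
cell (5,3): code 0001 → (5.336,3.000)–(5.000,3.300)
total: 12 segments, chained into 1 closed loop(s), length Σ = 7.190491

segments=12 loops=1 length=7.190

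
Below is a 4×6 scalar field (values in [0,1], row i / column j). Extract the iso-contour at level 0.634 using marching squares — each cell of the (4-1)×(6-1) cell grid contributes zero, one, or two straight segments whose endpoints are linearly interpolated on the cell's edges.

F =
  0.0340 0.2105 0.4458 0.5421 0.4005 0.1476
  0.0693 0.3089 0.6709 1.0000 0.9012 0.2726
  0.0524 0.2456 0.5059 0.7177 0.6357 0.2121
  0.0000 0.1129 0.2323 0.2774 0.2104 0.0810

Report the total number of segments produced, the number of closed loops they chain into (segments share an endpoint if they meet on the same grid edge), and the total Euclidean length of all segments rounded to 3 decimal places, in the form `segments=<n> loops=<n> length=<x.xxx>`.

cell (0,1): code 0100 → (0.836,2.000)–(1.000,1.898)
cell (0,2): code 1100 → (0.201,3.000)–(0.836,2.000)
cell (0,3): code 1100 → (0.466,4.000)–(0.201,3.000)
cell (0,4): code 1000 → (1.000,4.425)–(0.466,4.000)
cell (1,1): code 0010 → (1.000,1.898)–(1.224,2.000)
cell (1,2): code 0111 → (1.224,2.000)–(2.000,2.605)
cell (1,4): code 1001 → (2.000,4.004)–(1.000,4.425)
cell (2,2): code 0010 → (2.000,2.605)–(2.190,3.000)
cell (2,3): code 0011 → (2.190,3.000)–(2.004,4.000)
cell (2,4): code 0001 → (2.004,4.000)–(2.000,4.004)
total: 10 segments, chained into 1 closed loop(s), length Σ = 6.871061

segments=10 loops=1 length=6.871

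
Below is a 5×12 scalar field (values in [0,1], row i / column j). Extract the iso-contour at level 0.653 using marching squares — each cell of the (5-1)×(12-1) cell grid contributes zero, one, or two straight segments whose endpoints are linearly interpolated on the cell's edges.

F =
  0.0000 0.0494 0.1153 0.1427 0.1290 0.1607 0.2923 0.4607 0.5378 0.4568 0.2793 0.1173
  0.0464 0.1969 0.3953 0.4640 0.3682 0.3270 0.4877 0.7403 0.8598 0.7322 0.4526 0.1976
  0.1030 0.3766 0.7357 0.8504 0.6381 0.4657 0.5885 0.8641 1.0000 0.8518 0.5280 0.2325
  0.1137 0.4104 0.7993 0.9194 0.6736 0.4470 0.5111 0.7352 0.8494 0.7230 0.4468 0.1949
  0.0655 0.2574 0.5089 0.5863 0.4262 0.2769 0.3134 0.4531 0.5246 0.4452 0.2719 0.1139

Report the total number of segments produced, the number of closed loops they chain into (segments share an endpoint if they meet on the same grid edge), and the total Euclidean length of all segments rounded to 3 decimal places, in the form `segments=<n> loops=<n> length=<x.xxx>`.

segments=22 loops=2 length=17.675

cell (0,6): code 0100 → (0.688,7.000)–(1.000,6.654)
cell (0,7): code 1100 → (0.358,8.000)–(0.688,7.000)
cell (0,8): code 1100 → (0.712,9.000)–(0.358,8.000)
cell (0,9): code 1000 → (1.000,9.283)–(0.712,9.000)
cell (1,1): code 0100 → (1.757,2.000)–(2.000,1.770)
cell (1,2): code 1100 → (1.489,3.000)–(1.757,2.000)
cell (1,3): code 1000 → (2.000,3.930)–(1.489,3.000)
cell (1,6): code 0110 → (1.000,6.654)–(2.000,6.234)
cell (1,9): code 1001 → (2.000,9.614)–(1.000,9.283)
cell (2,1): code 0110 → (2.000,1.770)–(3.000,1.624)
cell (2,3): code 1101 → (2.420,4.000)–(2.000,3.930)
cell (2,4): code 1000 → (3.000,4.091)–(2.420,4.000)
cell (2,6): code 0110 → (2.000,6.234)–(3.000,6.633)
cell (2,9): code 1001 → (3.000,9.253)–(2.000,9.614)
cell (3,1): code 0010 → (3.000,1.624)–(3.504,2.000)
cell (3,2): code 0011 → (3.504,2.000)–(3.800,3.000)
cell (3,3): code 0011 → (3.800,3.000)–(3.083,4.000)
cell (3,4): code 0001 → (3.083,4.000)–(3.000,4.091)
cell (3,6): code 0010 → (3.000,6.633)–(3.291,7.000)
cell (3,7): code 0011 → (3.291,7.000)–(3.605,8.000)
cell (3,8): code 0011 → (3.605,8.000)–(3.252,9.000)
cell (3,9): code 0001 → (3.252,9.000)–(3.000,9.253)
total: 22 segments, chained into 2 closed loop(s), length Σ = 17.674908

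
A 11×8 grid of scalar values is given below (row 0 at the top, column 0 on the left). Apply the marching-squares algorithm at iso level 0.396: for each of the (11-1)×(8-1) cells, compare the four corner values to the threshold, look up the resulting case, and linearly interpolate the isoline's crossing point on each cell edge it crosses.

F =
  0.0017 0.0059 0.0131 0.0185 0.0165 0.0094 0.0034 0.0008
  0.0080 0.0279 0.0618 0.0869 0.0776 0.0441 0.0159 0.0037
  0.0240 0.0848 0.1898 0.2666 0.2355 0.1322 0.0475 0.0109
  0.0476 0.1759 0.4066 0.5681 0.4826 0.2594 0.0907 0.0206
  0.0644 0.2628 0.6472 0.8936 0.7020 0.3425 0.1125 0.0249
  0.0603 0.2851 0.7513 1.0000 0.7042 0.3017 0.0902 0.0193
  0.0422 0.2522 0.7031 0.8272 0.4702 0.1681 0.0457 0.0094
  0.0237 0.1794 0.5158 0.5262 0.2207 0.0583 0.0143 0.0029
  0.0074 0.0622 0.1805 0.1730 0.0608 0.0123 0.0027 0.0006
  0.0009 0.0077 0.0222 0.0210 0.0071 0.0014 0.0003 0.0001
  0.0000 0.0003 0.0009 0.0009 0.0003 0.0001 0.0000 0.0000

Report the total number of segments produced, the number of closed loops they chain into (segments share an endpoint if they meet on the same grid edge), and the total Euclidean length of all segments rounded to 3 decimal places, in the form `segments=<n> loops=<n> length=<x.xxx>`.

segments=16 loops=1 length=13.566

cell (2,1): code 0100 → (2.951,2.000)–(3.000,1.954)
cell (2,2): code 1100 → (2.429,3.000)–(2.951,2.000)
cell (2,3): code 1100 → (2.650,4.000)–(2.429,3.000)
cell (2,4): code 1000 → (3.000,4.388)–(2.650,4.000)
cell (3,1): code 0110 → (3.000,1.954)–(4.000,1.347)
cell (3,4): code 1001 → (4.000,4.851)–(3.000,4.388)
cell (4,1): code 0110 → (4.000,1.347)–(5.000,1.238)
cell (4,4): code 1001 → (5.000,4.766)–(4.000,4.851)
cell (5,1): code 0110 → (5.000,1.238)–(6.000,1.319)
cell (5,4): code 1001 → (6.000,4.246)–(5.000,4.766)
cell (6,1): code 0110 → (6.000,1.319)–(7.000,1.644)
cell (6,3): code 1011 → (7.000,3.426)–(6.297,4.000)
cell (6,4): code 0001 → (6.297,4.000)–(6.000,4.246)
cell (7,1): code 0010 → (7.000,1.644)–(7.357,2.000)
cell (7,2): code 0011 → (7.357,2.000)–(7.369,3.000)
cell (7,3): code 0001 → (7.369,3.000)–(7.000,3.426)
total: 16 segments, chained into 1 closed loop(s), length Σ = 13.566403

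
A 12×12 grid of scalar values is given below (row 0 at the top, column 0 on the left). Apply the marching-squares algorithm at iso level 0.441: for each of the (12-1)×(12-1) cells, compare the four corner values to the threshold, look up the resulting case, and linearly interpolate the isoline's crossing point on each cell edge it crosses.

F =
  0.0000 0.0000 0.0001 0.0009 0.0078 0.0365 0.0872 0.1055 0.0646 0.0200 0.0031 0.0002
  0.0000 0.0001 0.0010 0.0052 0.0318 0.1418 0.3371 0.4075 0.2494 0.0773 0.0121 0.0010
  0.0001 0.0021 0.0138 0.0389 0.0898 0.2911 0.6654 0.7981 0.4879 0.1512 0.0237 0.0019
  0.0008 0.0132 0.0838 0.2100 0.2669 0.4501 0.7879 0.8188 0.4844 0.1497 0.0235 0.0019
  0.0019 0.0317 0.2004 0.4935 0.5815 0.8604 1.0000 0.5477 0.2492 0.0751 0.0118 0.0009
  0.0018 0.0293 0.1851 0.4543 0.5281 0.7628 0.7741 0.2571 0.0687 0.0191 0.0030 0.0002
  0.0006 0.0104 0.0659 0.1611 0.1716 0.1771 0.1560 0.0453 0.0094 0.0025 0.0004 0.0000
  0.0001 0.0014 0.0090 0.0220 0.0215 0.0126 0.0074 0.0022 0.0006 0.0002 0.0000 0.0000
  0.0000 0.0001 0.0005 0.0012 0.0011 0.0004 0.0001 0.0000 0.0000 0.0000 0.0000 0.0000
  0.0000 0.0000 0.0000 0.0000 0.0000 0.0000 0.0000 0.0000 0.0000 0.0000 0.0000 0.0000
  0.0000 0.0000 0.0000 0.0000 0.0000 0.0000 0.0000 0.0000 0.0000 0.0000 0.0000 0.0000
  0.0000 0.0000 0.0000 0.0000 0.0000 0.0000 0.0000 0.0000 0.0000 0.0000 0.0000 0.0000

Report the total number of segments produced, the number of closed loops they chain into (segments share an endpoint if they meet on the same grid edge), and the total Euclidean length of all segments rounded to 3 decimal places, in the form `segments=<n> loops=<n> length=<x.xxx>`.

segments=20 loops=1 length=15.381

cell (1,5): code 0100 → (1.316,6.000)–(2.000,5.400)
cell (1,6): code 1100 → (1.086,7.000)–(1.316,6.000)
cell (1,7): code 1100 → (1.803,8.000)–(1.086,7.000)
cell (1,8): code 1000 → (2.000,8.139)–(1.803,8.000)
cell (2,4): code 0100 → (2.943,5.000)–(3.000,4.950)
cell (2,5): code 1110 → (2.000,5.400)–(2.943,5.000)
cell (2,8): code 1001 → (3.000,8.130)–(2.000,8.139)
cell (3,2): code 0100 → (3.815,3.000)–(4.000,2.821)
cell (3,3): code 1100 → (3.553,4.000)–(3.815,3.000)
cell (3,4): code 1110 → (3.000,4.950)–(3.553,4.000)
cell (3,7): code 1011 → (4.000,7.357)–(3.185,8.000)
cell (3,8): code 0001 → (3.185,8.000)–(3.000,8.130)
cell (4,2): code 0110 → (4.000,2.821)–(5.000,2.951)
cell (4,6): code 1011 → (5.000,6.644)–(4.367,7.000)
cell (4,7): code 0001 → (4.367,7.000)–(4.000,7.357)
cell (5,2): code 0010 → (5.000,2.951)–(5.045,3.000)
cell (5,3): code 0011 → (5.045,3.000)–(5.244,4.000)
cell (5,4): code 0011 → (5.244,4.000)–(5.549,5.000)
cell (5,5): code 0011 → (5.549,5.000)–(5.539,6.000)
cell (5,6): code 0001 → (5.539,6.000)–(5.000,6.644)
total: 20 segments, chained into 1 closed loop(s), length Σ = 15.381045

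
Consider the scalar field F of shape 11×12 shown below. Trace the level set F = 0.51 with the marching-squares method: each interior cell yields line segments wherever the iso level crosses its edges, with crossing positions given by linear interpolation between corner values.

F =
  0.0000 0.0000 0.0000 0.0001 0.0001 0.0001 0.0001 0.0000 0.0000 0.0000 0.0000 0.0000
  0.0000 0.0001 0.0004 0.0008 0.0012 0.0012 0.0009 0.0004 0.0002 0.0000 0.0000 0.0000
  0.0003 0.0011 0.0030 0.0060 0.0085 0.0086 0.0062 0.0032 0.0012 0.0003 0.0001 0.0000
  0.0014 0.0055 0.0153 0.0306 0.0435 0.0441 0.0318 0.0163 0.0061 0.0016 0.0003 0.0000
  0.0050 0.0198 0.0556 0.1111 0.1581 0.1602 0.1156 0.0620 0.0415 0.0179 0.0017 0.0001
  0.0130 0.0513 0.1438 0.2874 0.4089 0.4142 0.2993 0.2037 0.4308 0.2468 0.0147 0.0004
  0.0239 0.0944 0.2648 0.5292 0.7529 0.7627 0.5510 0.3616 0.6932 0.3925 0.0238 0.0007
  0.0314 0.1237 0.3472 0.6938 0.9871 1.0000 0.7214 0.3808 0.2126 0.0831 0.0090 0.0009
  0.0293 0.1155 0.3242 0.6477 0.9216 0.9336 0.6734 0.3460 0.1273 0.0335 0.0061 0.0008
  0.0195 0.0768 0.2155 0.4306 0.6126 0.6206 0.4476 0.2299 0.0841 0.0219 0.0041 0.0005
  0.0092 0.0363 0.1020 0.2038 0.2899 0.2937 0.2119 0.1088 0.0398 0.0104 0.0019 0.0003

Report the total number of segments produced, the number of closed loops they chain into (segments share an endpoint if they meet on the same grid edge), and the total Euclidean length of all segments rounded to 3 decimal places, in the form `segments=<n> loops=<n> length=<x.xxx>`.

cell (5,2): code 0100 → (5.921,3.000)–(6.000,2.927)
cell (5,3): code 1100 → (5.294,4.000)–(5.921,3.000)
cell (5,4): code 1100 → (5.275,5.000)–(5.294,4.000)
cell (5,5): code 1100 → (5.837,6.000)–(5.275,5.000)
cell (5,6): code 1000 → (6.000,6.216)–(5.837,6.000)
cell (5,7): code 0100 → (5.302,8.000)–(6.000,7.448)
cell (5,8): code 1000 → (6.000,8.609)–(5.302,8.000)
cell (6,2): code 0110 → (6.000,2.927)–(7.000,2.470)
cell (6,6): code 1001 → (7.000,6.621)–(6.000,6.216)
cell (6,7): code 0010 → (6.000,7.448)–(6.381,8.000)
cell (6,8): code 0001 → (6.381,8.000)–(6.000,8.609)
cell (7,2): code 0110 → (7.000,2.470)–(8.000,2.574)
cell (7,6): code 1001 → (8.000,6.499)–(7.000,6.621)
cell (8,2): code 0010 → (8.000,2.574)–(8.634,3.000)
cell (8,3): code 0111 → (8.634,3.000)–(9.000,3.436)
cell (8,5): code 1011 → (9.000,5.639)–(8.724,6.000)
cell (8,6): code 0001 → (8.724,6.000)–(8.000,6.499)
cell (9,3): code 0010 → (9.000,3.436)–(9.318,4.000)
cell (9,4): code 0011 → (9.318,4.000)–(9.338,5.000)
cell (9,5): code 0001 → (9.338,5.000)–(9.000,5.639)
total: 20 segments, chained into 2 closed loop(s), length Σ = 16.141390

segments=20 loops=2 length=16.141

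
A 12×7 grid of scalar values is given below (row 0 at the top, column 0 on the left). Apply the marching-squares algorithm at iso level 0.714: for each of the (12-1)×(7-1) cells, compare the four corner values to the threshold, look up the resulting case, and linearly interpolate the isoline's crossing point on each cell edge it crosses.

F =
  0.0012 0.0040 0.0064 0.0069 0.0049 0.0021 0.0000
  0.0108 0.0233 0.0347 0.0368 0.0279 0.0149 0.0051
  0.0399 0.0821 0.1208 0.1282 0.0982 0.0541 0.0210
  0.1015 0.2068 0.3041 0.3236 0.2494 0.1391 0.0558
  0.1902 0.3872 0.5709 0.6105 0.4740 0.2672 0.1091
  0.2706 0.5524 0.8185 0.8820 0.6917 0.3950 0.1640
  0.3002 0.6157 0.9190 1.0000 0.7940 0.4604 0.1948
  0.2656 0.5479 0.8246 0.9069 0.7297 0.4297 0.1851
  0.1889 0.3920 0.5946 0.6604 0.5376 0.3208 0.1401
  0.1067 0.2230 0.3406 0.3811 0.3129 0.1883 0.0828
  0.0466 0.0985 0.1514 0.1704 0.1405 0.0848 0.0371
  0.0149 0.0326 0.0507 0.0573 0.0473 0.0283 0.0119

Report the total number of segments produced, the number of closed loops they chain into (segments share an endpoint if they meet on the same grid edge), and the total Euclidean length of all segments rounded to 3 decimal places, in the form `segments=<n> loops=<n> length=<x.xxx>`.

segments=12 loops=1 length=9.821

cell (4,1): code 0100 → (4.578,2.000)–(5.000,1.607)
cell (4,2): code 1100 → (4.381,3.000)–(4.578,2.000)
cell (4,3): code 1000 → (5.000,3.883)–(4.381,3.000)
cell (5,1): code 0110 → (5.000,1.607)–(6.000,1.324)
cell (5,3): code 1101 → (5.218,4.000)–(5.000,3.883)
cell (5,4): code 1000 → (6.000,4.240)–(5.218,4.000)
cell (6,1): code 0110 → (6.000,1.324)–(7.000,1.600)
cell (6,4): code 1001 → (7.000,4.052)–(6.000,4.240)
cell (7,1): code 0010 → (7.000,1.600)–(7.481,2.000)
cell (7,2): code 0011 → (7.481,2.000)–(7.783,3.000)
cell (7,3): code 0011 → (7.783,3.000)–(7.082,4.000)
cell (7,4): code 0001 → (7.082,4.000)–(7.000,4.052)
total: 12 segments, chained into 1 closed loop(s), length Σ = 9.821374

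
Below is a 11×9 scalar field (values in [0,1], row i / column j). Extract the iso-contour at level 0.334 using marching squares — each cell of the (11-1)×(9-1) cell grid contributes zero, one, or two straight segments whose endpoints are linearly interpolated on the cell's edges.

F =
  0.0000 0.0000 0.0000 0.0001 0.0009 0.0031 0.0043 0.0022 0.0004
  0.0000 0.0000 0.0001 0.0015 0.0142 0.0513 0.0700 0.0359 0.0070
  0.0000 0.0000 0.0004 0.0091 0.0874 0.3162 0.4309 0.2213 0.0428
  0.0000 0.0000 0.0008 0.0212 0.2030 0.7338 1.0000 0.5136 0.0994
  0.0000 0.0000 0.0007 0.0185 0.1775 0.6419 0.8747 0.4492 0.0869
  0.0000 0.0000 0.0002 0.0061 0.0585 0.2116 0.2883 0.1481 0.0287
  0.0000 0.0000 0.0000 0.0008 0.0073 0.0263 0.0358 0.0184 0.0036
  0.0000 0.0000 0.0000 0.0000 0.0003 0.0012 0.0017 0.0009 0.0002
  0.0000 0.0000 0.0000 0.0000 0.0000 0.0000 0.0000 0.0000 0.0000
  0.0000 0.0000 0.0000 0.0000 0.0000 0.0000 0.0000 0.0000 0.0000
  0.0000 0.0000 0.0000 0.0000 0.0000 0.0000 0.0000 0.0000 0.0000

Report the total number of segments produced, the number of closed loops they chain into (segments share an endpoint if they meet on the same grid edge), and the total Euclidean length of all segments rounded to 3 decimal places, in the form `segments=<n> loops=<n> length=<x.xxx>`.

segments=12 loops=1 length=9.855

cell (1,5): code 0100 → (1.732,6.000)–(2.000,5.155)
cell (1,6): code 1000 → (2.000,6.462)–(1.732,6.000)
cell (2,4): code 0100 → (2.043,5.000)–(3.000,4.247)
cell (2,5): code 1110 → (2.000,5.155)–(2.043,5.000)
cell (2,6): code 1101 → (2.386,7.000)–(2.000,6.462)
cell (2,7): code 1000 → (3.000,7.434)–(2.386,7.000)
cell (3,4): code 0110 → (3.000,4.247)–(4.000,4.337)
cell (3,7): code 1001 → (4.000,7.318)–(3.000,7.434)
cell (4,4): code 0010 → (4.000,4.337)–(4.716,5.000)
cell (4,5): code 0011 → (4.716,5.000)–(4.922,6.000)
cell (4,6): code 0011 → (4.922,6.000)–(4.383,7.000)
cell (4,7): code 0001 → (4.383,7.000)–(4.000,7.318)
total: 12 segments, chained into 1 closed loop(s), length Σ = 9.854857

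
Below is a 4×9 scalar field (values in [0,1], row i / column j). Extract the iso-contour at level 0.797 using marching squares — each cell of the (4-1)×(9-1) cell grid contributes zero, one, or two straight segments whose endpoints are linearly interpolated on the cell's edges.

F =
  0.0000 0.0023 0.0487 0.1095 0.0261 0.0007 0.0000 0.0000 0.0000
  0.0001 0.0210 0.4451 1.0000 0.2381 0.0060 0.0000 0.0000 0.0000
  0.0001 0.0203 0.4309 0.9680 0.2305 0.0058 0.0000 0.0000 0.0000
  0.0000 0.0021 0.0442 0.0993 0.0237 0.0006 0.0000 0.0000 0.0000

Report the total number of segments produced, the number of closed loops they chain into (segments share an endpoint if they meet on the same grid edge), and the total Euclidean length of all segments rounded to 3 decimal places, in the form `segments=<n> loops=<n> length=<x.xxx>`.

cell (0,2): code 0100 → (0.772,3.000)–(1.000,2.634)
cell (0,3): code 1000 → (1.000,3.266)–(0.772,3.000)
cell (1,2): code 0110 → (1.000,2.634)–(2.000,2.682)
cell (1,3): code 1001 → (2.000,3.232)–(1.000,3.266)
cell (2,2): code 0010 → (2.000,2.682)–(2.197,3.000)
cell (2,3): code 0001 → (2.197,3.000)–(2.000,3.232)
total: 6 segments, chained into 1 closed loop(s), length Σ = 3.461888

segments=6 loops=1 length=3.462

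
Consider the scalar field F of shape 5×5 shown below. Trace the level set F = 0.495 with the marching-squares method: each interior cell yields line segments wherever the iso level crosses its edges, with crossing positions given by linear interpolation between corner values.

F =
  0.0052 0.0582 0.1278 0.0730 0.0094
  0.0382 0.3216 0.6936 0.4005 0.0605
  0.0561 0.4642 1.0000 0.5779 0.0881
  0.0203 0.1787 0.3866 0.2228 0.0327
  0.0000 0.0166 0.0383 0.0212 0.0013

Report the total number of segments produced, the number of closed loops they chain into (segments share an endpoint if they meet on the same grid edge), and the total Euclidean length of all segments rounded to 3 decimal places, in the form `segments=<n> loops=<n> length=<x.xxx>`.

cell (0,1): code 0100 → (0.649,2.000)–(1.000,1.466)
cell (0,2): code 1000 → (1.000,2.678)–(0.649,2.000)
cell (1,1): code 0110 → (1.000,1.466)–(2.000,1.057)
cell (1,2): code 1101 → (1.533,3.000)–(1.000,2.678)
cell (1,3): code 1000 → (2.000,3.169)–(1.533,3.000)
cell (2,1): code 0010 → (2.000,1.057)–(2.823,2.000)
cell (2,2): code 0011 → (2.823,2.000)–(2.233,3.000)
cell (2,3): code 0001 → (2.233,3.000)–(2.000,3.169)
total: 8 segments, chained into 1 closed loop(s), length Σ = 6.302773

segments=8 loops=1 length=6.303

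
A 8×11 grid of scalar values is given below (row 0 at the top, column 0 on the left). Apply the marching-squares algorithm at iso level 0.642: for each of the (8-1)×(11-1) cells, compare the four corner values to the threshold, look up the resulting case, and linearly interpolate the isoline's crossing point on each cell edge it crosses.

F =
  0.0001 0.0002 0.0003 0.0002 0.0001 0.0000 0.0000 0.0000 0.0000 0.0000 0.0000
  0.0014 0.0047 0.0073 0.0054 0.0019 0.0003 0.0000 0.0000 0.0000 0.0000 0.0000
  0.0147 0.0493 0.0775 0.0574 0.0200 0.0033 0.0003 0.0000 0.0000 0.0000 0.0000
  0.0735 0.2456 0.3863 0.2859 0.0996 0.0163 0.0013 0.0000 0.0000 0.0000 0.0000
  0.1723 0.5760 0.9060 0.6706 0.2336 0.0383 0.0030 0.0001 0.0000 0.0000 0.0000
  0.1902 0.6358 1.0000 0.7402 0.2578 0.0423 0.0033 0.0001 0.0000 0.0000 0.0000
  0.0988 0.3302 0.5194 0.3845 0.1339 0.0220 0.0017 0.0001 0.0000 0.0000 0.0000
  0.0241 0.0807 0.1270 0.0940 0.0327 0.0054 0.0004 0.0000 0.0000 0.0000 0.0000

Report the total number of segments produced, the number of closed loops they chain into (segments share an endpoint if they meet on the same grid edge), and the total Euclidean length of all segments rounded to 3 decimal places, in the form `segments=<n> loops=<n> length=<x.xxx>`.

cell (3,1): code 0100 → (3.492,2.000)–(4.000,1.200)
cell (3,2): code 1100 → (3.926,3.000)–(3.492,2.000)
cell (3,3): code 1000 → (4.000,3.065)–(3.926,3.000)
cell (4,1): code 0110 → (4.000,1.200)–(5.000,1.017)
cell (4,3): code 1001 → (5.000,3.204)–(4.000,3.065)
cell (5,1): code 0010 → (5.000,1.017)–(5.745,2.000)
cell (5,2): code 0011 → (5.745,2.000)–(5.276,3.000)
cell (5,3): code 0001 → (5.276,3.000)–(5.000,3.204)
total: 8 segments, chained into 1 closed loop(s), length Σ = 6.843565

segments=8 loops=1 length=6.844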